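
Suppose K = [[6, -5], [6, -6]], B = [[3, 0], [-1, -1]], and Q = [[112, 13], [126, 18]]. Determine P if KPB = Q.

P = [[3, 2], [-3, 5]]

Left-multiply by K⁻¹ and right-multiply by B⁻¹: P = K⁻¹QB⁻¹.
det K = -6, so K⁻¹ = [[1, -5/6], [1, -1]].
det B = -3; the adjugate gives B⁻¹ = [[1/3, 0], [-1/3, -1]].
K⁻¹Q = [[7, -2], [-14, -5]].
P = (K⁻¹Q)B⁻¹ = [[3, 2], [-3, 5]].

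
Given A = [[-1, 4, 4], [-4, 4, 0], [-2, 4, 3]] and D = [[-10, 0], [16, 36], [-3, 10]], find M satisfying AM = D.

Since A multiplies M on the left, M = A⁻¹D.
A has determinant 4; A⁻¹ = [[3, 1, -4], [3, 5/4, -4], [-2, -1, 3]].
M = A⁻¹D = [[3, 1, -4], [3, 5/4, -4], [-2, -1, 3]] · [[-10, 0], [16, 36], [-3, 10]] = [[-2, -4], [2, 5], [-5, -6]].

M = [[-2, -4], [2, 5], [-5, -6]]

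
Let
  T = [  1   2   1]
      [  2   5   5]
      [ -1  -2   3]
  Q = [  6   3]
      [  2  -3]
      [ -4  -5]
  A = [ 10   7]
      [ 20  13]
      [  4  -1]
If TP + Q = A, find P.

P = [[-1, -2], [1, 2], [3, 2]]

TP = A − Q = [[4, 4], [18, 16], [8, 4]].
Left-multiplying both sides by T⁻¹ gives P = T⁻¹(A − Q).
T has determinant 4; T⁻¹ = [[25/4, -2, 5/4], [-11/4, 1, -3/4], [1/4, 0, 1/4]].
P = T⁻¹(A − Q) = [[-1, -2], [1, 2], [3, 2]].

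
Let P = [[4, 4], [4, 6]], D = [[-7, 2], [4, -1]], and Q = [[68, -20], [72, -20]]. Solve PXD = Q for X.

X = [[-5, -5], [2, 4]]

Left-multiply by P⁻¹ and right-multiply by D⁻¹: X = P⁻¹QD⁻¹.
det P = 8, so P⁻¹ = [[3/4, -1/2], [-1/2, 1/2]].
det D = -1, so D⁻¹ = [[1, 2], [4, 7]].
P⁻¹Q = [[15, -5], [2, 0]].
X = (P⁻¹Q)D⁻¹ = [[-5, -5], [2, 4]].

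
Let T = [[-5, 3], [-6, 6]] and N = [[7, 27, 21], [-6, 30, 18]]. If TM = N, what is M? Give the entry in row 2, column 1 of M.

-6

T is on the left of M, so left-multiply by T⁻¹: M = T⁻¹N.
det T = -12, so T⁻¹ = [[-1/2, 1/4], [-1/2, 5/12]].
M = T⁻¹N = [[-1/2, 1/4], [-1/2, 5/12]] · [[7, 27, 21], [-6, 30, 18]] = [[-5, -6, -6], [-6, -1, -3]].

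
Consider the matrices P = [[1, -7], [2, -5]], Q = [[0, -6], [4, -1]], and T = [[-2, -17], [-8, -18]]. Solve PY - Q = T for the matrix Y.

Y = [[-2, -2], [0, 3]]

PY = T + Q = [[-2, -23], [-4, -19]].
Left-multiplying both sides by P⁻¹ gives Y = P⁻¹(T + Q).
det P = 9; the adjugate gives P⁻¹ = [[-5/9, 7/9], [-2/9, 1/9]].
Y = P⁻¹(T + Q) = [[-2, -2], [0, 3]].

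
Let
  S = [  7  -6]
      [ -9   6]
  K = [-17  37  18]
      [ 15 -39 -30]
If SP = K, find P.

P = [[1, 1, 6], [4, -5, 4]]

S is on the left of P, so left-multiply by S⁻¹: P = S⁻¹K.
det S = -12, so S⁻¹ = [[-1/2, -1/2], [-3/4, -7/12]].
P = S⁻¹K = [[-1/2, -1/2], [-3/4, -7/12]] · [[-17, 37, 18], [15, -39, -30]] = [[1, 1, 6], [4, -5, 4]].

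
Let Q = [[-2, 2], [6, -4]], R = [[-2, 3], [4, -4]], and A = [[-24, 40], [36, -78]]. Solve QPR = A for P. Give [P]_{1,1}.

-5

Left-multiply by Q⁻¹ and right-multiply by R⁻¹: P = Q⁻¹AR⁻¹.
Q has determinant -4; Q⁻¹ = [[1, 1/2], [3/2, 1/2]].
det R = -4, so R⁻¹ = [[1, 3/4], [1, 1/2]].
Q⁻¹A = [[-6, 1], [-18, 21]].
P = (Q⁻¹A)R⁻¹ = [[-5, -4], [3, -3]].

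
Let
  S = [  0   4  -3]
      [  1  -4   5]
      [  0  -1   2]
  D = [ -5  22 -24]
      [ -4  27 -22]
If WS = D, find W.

W = [[1, -5, 2], [4, -4, 5]]

Right-multiplying both sides by S⁻¹ gives W = DS⁻¹.
S has determinant -5; S⁻¹ = [[3/5, 1, -8/5], [2/5, 0, 3/5], [1/5, 0, 4/5]].
W = DS⁻¹ = [[-5, 22, -24], [-4, 27, -22]] · [[3/5, 1, -8/5], [2/5, 0, 3/5], [1/5, 0, 4/5]] = [[1, -5, 2], [4, -4, 5]].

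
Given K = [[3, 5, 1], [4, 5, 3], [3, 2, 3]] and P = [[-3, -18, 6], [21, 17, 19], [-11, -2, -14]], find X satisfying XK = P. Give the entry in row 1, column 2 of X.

K is on the right of X, so right-multiply by K⁻¹: X = PK⁻¹.
det K = 5, so K⁻¹ = [[9/5, -13/5, 2], [-3/5, 6/5, -1], [-7/5, 9/5, -1]].
X = PK⁻¹ = [[-3, -18, 6], [21, 17, 19], [-11, -2, -14]] · [[9/5, -13/5, 2], [-3/5, 6/5, -1], [-7/5, 9/5, -1]] = [[-3, -3, 6], [1, 0, 6], [1, 1, -6]].

-3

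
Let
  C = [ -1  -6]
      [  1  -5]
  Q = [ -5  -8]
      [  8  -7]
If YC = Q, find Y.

Since C sits to the right of Y, Y = QC⁻¹.
C has determinant 11; C⁻¹ = [[-5/11, 6/11], [-1/11, -1/11]].
Y = QC⁻¹ = [[-5, -8], [8, -7]] · [[-5/11, 6/11], [-1/11, -1/11]] = [[3, -2], [-3, 5]].

Y = [[3, -2], [-3, 5]]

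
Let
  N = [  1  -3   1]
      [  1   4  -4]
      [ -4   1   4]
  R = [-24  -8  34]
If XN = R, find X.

N is on the right of X, so right-multiply by N⁻¹: X = RN⁻¹.
det N = 1; the adjugate gives N⁻¹ = [[20, 13, 8], [12, 8, 5], [17, 11, 7]].
X = RN⁻¹ = [[-24, -8, 34]] · [[20, 13, 8], [12, 8, 5], [17, 11, 7]] = [[2, -2, 6]].

X = [[2, -2, 6]]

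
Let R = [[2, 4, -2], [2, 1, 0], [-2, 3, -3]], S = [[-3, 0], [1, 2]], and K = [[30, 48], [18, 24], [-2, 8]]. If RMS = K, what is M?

M = R⁻¹KS⁻¹ (apply R⁻¹ on the left and S⁻¹ on the right).
det R = 2, so R⁻¹ = [[-3/2, 3, 1], [3, -5, -2], [4, -7, -3]].
det S = -6; the adjugate gives S⁻¹ = [[-1/3, 0], [1/6, 1/2]].
R⁻¹K = [[7, 8], [4, 8], [0, 0]].
M = (R⁻¹K)S⁻¹ = [[-1, 4], [0, 4], [0, 0]].

M = [[-1, 4], [0, 4], [0, 0]]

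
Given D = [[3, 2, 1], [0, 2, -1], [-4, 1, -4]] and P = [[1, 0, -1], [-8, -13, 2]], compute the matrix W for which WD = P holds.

Since D sits to the right of W, W = PD⁻¹.
D has determinant -5; D⁻¹ = [[7/5, -9/5, 4/5], [-4/5, 8/5, -3/5], [-8/5, 11/5, -6/5]].
W = PD⁻¹ = [[1, 0, -1], [-8, -13, 2]] · [[7/5, -9/5, 4/5], [-4/5, 8/5, -3/5], [-8/5, 11/5, -6/5]] = [[3, -4, 2], [-4, -2, -1]].

W = [[3, -4, 2], [-4, -2, -1]]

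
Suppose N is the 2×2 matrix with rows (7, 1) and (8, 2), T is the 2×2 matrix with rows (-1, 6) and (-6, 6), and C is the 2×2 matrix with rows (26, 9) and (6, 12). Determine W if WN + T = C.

W = [[5, -1], [-4, 5]]

WN = C − T = [[27, 3], [12, 6]].
N is on the right of W, so right-multiply by N⁻¹: W = (C − T)N⁻¹.
N has determinant 6; N⁻¹ = [[1/3, -1/6], [-4/3, 7/6]].
W = (C − T)N⁻¹ = [[5, -1], [-4, 5]].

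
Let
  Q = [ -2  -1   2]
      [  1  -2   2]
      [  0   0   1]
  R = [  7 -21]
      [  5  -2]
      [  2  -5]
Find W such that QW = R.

Since Q multiplies W on the left, W = Q⁻¹R.
det Q = 5; the adjugate gives Q⁻¹ = [[-2/5, 1/5, 2/5], [-1/5, -2/5, 6/5], [0, 0, 1]].
W = Q⁻¹R = [[-2/5, 1/5, 2/5], [-1/5, -2/5, 6/5], [0, 0, 1]] · [[7, -21], [5, -2], [2, -5]] = [[-1, 6], [-1, -1], [2, -5]].

W = [[-1, 6], [-1, -1], [2, -5]]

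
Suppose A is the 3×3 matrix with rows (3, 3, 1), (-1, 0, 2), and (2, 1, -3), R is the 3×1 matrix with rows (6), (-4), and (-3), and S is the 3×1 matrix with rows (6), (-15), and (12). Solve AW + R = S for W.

W = [[5], [-4], [-3]]

AW = S − R = [[0], [-11], [15]].
Left-multiplying both sides by A⁻¹ gives W = A⁻¹(S − R).
det A = -4, so A⁻¹ = [[1/2, -5/2, -3/2], [-1/4, 11/4, 7/4], [1/4, -3/4, -3/4]].
W = A⁻¹(S − R) = [[5], [-4], [-3]].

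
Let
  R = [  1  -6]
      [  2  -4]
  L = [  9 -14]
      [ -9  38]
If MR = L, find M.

Since R sits to the right of M, M = LR⁻¹.
R has determinant 8; R⁻¹ = [[-1/2, 3/4], [-1/4, 1/8]].
M = LR⁻¹ = [[9, -14], [-9, 38]] · [[-1/2, 3/4], [-1/4, 1/8]] = [[-1, 5], [-5, -2]].

M = [[-1, 5], [-5, -2]]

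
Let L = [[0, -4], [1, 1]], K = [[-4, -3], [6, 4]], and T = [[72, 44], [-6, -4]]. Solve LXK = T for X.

X = [[3, 4], [-3, -5]]

Isolating X: multiply by L⁻¹ from the left and K⁻¹ from the right, so X = L⁻¹TK⁻¹.
det L = 4, so L⁻¹ = [[1/4, 1], [-1/4, 0]].
det K = 2; the adjugate gives K⁻¹ = [[2, 3/2], [-3, -2]].
L⁻¹T = [[12, 7], [-18, -11]].
X = (L⁻¹T)K⁻¹ = [[3, 4], [-3, -5]].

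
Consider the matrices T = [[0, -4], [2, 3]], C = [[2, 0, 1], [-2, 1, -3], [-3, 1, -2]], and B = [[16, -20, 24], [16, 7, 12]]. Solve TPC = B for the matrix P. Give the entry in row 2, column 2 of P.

1

P = T⁻¹BC⁻¹ (apply T⁻¹ on the left and C⁻¹ on the right).
det T = 8, so T⁻¹ = [[3/8, 1/2], [-1/4, 0]].
C has determinant 3; C⁻¹ = [[1/3, 1/3, -1/3], [5/3, -1/3, 4/3], [1/3, -2/3, 2/3]].
T⁻¹B = [[14, -4, 15], [-4, 5, -6]].
P = (T⁻¹B)C⁻¹ = [[3, -4, 0], [5, 1, 4]].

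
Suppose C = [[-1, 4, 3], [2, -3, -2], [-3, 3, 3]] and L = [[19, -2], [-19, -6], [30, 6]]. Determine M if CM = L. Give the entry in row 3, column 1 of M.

Since C multiplies M on the left, M = C⁻¹L.
C has determinant -6; C⁻¹ = [[1/2, 1/2, -1/6], [0, -1, -2/3], [1/2, 3/2, 5/6]].
M = C⁻¹L = [[1/2, 1/2, -1/6], [0, -1, -2/3], [1/2, 3/2, 5/6]] · [[19, -2], [-19, -6], [30, 6]] = [[-5, -5], [-1, 2], [6, -5]].

6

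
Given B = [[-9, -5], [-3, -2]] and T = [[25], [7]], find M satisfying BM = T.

Since B multiplies M on the left, M = B⁻¹T.
det B = 3, so B⁻¹ = [[-2/3, 5/3], [1, -3]].
M = B⁻¹T = [[-2/3, 5/3], [1, -3]] · [[25], [7]] = [[-5], [4]].

M = [[-5], [4]]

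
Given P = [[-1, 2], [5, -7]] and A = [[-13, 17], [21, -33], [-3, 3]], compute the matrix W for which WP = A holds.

P is on the right of W, so right-multiply by P⁻¹: W = AP⁻¹.
det P = -3; the adjugate gives P⁻¹ = [[7/3, 2/3], [5/3, 1/3]].
W = AP⁻¹ = [[-13, 17], [21, -33], [-3, 3]] · [[7/3, 2/3], [5/3, 1/3]] = [[-2, -3], [-6, 3], [-2, -1]].

W = [[-2, -3], [-6, 3], [-2, -1]]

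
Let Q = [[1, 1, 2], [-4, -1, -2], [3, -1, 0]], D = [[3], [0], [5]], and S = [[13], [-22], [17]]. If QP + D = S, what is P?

QP = S − D = [[10], [-22], [12]].
Since Q multiplies P on the left, P = Q⁻¹(S − D).
det Q = 6; the adjugate gives Q⁻¹ = [[-1/3, -1/3, 0], [-1, -1, -1], [7/6, 2/3, 1/2]].
P = Q⁻¹(S − D) = [[4], [0], [3]].

P = [[4], [0], [3]]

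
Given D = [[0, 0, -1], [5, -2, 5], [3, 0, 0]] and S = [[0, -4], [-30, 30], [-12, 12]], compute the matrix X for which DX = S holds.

Since D multiplies X on the left, X = D⁻¹S.
det D = -6; the adjugate gives D⁻¹ = [[0, 0, 1/3], [-5/2, -1/2, 5/6], [-1, 0, 0]].
X = D⁻¹S = [[0, 0, 1/3], [-5/2, -1/2, 5/6], [-1, 0, 0]] · [[0, -4], [-30, 30], [-12, 12]] = [[-4, 4], [5, 5], [0, 4]].

X = [[-4, 4], [5, 5], [0, 4]]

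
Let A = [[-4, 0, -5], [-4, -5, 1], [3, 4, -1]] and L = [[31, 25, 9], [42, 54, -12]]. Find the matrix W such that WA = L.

W = [[-3, -1, 5], [0, -6, 6]]

Since A sits to the right of W, W = LA⁻¹.
det A = 1; the adjugate gives A⁻¹ = [[1, -20, -25], [-1, 19, 24], [-1, 16, 20]].
W = LA⁻¹ = [[31, 25, 9], [42, 54, -12]] · [[1, -20, -25], [-1, 19, 24], [-1, 16, 20]] = [[-3, -1, 5], [0, -6, 6]].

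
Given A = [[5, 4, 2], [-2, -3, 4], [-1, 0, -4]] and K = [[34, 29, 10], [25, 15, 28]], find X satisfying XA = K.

Right-multiplying both sides by A⁻¹ gives X = KA⁻¹.
det A = 6, so A⁻¹ = [[2, 8/3, 11/3], [-2, -3, -4], [-1/2, -2/3, -7/6]].
X = KA⁻¹ = [[34, 29, 10], [25, 15, 28]] · [[2, 8/3, 11/3], [-2, -3, -4], [-1/2, -2/3, -7/6]] = [[5, -3, -3], [6, 3, -1]].

X = [[5, -3, -3], [6, 3, -1]]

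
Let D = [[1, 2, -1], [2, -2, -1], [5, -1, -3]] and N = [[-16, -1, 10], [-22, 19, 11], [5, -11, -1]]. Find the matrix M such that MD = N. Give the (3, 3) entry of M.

3

D is on the right of M, so right-multiply by D⁻¹: M = ND⁻¹.
det D = -1, so D⁻¹ = [[-5, -7, 4], [-1, -2, 1], [-8, -11, 6]].
M = ND⁻¹ = [[-16, -1, 10], [-22, 19, 11], [5, -11, -1]] · [[-5, -7, 4], [-1, -2, 1], [-8, -11, 6]] = [[1, 4, -5], [3, -5, -3], [-6, -2, 3]].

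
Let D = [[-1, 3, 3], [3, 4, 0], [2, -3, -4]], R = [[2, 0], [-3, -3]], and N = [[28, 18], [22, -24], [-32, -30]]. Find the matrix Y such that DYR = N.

Y = [[1, 0], [5, 2], [-3, -4]]

Isolating Y: multiply by D⁻¹ from the left and R⁻¹ from the right, so Y = D⁻¹NR⁻¹.
det D = 1; the adjugate gives D⁻¹ = [[-16, 3, -12], [12, -2, 9], [-17, 3, -13]].
det R = -6, so R⁻¹ = [[1/2, 0], [-1/2, -1/3]].
D⁻¹N = [[2, 0], [4, -6], [6, 12]].
Y = (D⁻¹N)R⁻¹ = [[1, 0], [5, 2], [-3, -4]].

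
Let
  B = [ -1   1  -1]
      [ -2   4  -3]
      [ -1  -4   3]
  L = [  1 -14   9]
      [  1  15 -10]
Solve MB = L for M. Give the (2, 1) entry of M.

Since B sits to the right of M, M = LB⁻¹.
B has determinant -3; B⁻¹ = [[0, -1/3, -1/3], [-3, 4/3, 1/3], [-4, 5/3, 2/3]].
M = LB⁻¹ = [[1, -14, 9], [1, 15, -10]] · [[0, -1/3, -1/3], [-3, 4/3, 1/3], [-4, 5/3, 2/3]] = [[6, -4, 1], [-5, 3, -2]].

-5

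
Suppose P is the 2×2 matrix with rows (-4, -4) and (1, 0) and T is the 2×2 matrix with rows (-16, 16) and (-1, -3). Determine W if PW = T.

P is on the left of W, so left-multiply by P⁻¹: W = P⁻¹T.
P has determinant 4; P⁻¹ = [[0, 1], [-1/4, -1]].
W = P⁻¹T = [[0, 1], [-1/4, -1]] · [[-16, 16], [-1, -3]] = [[-1, -3], [5, -1]].

W = [[-1, -3], [5, -1]]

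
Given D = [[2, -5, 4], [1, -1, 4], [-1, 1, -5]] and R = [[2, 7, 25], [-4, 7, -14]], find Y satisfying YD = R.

Right-multiplying both sides by D⁻¹ gives Y = RD⁻¹.
det D = -3, so D⁻¹ = [[-1/3, 7, 16/3], [-1/3, 2, 4/3], [0, -1, -1]].
Y = RD⁻¹ = [[2, 7, 25], [-4, 7, -14]] · [[-1/3, 7, 16/3], [-1/3, 2, 4/3], [0, -1, -1]] = [[-3, 3, -5], [-1, 0, 2]].

Y = [[-3, 3, -5], [-1, 0, 2]]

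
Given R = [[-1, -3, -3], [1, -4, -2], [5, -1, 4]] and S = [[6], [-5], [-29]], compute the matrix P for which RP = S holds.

Left-multiplying both sides by R⁻¹ gives P = R⁻¹S.
R has determinant 3; R⁻¹ = [[-6, 5, -2], [-14/3, 11/3, -5/3], [19/3, -16/3, 7/3]].
P = R⁻¹S = [[-6, 5, -2], [-14/3, 11/3, -5/3], [19/3, -16/3, 7/3]] · [[6], [-5], [-29]] = [[-3], [2], [-3]].

P = [[-3], [2], [-3]]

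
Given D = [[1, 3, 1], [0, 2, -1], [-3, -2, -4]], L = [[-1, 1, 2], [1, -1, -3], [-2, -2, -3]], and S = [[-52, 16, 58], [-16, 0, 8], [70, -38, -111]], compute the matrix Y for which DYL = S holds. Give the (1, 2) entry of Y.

Y = D⁻¹SL⁻¹ (apply D⁻¹ on the left and L⁻¹ on the right).
D has determinant 5; D⁻¹ = [[-2, 2, -1], [3/5, -1/5, 1/5], [6/5, -7/5, 2/5]].
L has determinant 4; L⁻¹ = [[-3/4, -1/4, -1/4], [9/4, 7/4, -1/4], [-1, -1, 0]].
D⁻¹S = [[2, 6, 11], [-14, 2, 11], [-12, 4, 14]].
Y = (D⁻¹S)L⁻¹ = [[1, -1, -2], [4, -4, 3], [4, -4, 2]].

-1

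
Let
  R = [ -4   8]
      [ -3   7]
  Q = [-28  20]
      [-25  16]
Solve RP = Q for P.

Since R multiplies P on the left, P = R⁻¹Q.
det R = -4, so R⁻¹ = [[-7/4, 2], [-3/4, 1]].
P = R⁻¹Q = [[-7/4, 2], [-3/4, 1]] · [[-28, 20], [-25, 16]] = [[-1, -3], [-4, 1]].

P = [[-1, -3], [-4, 1]]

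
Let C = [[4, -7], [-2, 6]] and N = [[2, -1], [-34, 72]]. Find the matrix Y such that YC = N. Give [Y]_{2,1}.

Since C sits to the right of Y, Y = NC⁻¹.
det C = 10; the adjugate gives C⁻¹ = [[3/5, 7/10], [1/5, 2/5]].
Y = NC⁻¹ = [[2, -1], [-34, 72]] · [[3/5, 7/10], [1/5, 2/5]] = [[1, 1], [-6, 5]].

-6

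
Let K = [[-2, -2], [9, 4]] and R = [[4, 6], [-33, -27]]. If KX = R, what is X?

Left-multiplying both sides by K⁻¹ gives X = K⁻¹R.
det K = 10; the adjugate gives K⁻¹ = [[2/5, 1/5], [-9/10, -1/5]].
X = K⁻¹R = [[2/5, 1/5], [-9/10, -1/5]] · [[4, 6], [-33, -27]] = [[-5, -3], [3, 0]].

X = [[-5, -3], [3, 0]]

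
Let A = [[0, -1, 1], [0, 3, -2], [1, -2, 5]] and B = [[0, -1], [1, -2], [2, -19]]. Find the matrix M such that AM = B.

M = [[-1, -2], [1, -4], [1, -5]]

Since A multiplies M on the left, M = A⁻¹B.
A has determinant -1; A⁻¹ = [[-11, -3, 1], [2, 1, 0], [3, 1, 0]].
M = A⁻¹B = [[-11, -3, 1], [2, 1, 0], [3, 1, 0]] · [[0, -1], [1, -2], [2, -19]] = [[-1, -2], [1, -4], [1, -5]].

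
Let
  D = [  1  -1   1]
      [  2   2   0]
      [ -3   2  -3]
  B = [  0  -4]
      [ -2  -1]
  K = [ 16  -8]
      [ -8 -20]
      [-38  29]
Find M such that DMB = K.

M = [[2, -3], [0, 5], [2, 0]]

Left-multiply by D⁻¹ and right-multiply by B⁻¹: M = D⁻¹KB⁻¹.
D has determinant -2; D⁻¹ = [[3, 1/2, 1], [-3, 0, -1], [-5, -1/2, -2]].
B has determinant -8; B⁻¹ = [[1/8, -1/2], [-1/4, 0]].
D⁻¹K = [[6, -5], [-10, -5], [0, -8]].
M = (D⁻¹K)B⁻¹ = [[2, -3], [0, 5], [2, 0]].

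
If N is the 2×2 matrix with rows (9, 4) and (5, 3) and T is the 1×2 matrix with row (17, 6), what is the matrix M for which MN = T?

Since N sits to the right of M, M = TN⁻¹.
N has determinant 7; N⁻¹ = [[3/7, -4/7], [-5/7, 9/7]].
M = TN⁻¹ = [[17, 6]] · [[3/7, -4/7], [-5/7, 9/7]] = [[3, -2]].

M = [[3, -2]]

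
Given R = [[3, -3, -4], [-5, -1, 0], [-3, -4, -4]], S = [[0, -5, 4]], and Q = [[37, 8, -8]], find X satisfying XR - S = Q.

XR = Q + S = [[37, 3, -4]].
R is on the right of X, so right-multiply by R⁻¹: X = (Q + S)R⁻¹.
det R = 4; the adjugate gives R⁻¹ = [[1, 1, -1], [-5, -6, 5], [17/4, 21/4, -9/2]].
X = (Q + S)R⁻¹ = [[5, -2, -4]].

X = [[5, -2, -4]]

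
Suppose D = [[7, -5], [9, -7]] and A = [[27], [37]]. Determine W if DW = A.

D is on the left of W, so left-multiply by D⁻¹: W = D⁻¹A.
det D = -4, so D⁻¹ = [[7/4, -5/4], [9/4, -7/4]].
W = D⁻¹A = [[7/4, -5/4], [9/4, -7/4]] · [[27], [37]] = [[1], [-4]].

W = [[1], [-4]]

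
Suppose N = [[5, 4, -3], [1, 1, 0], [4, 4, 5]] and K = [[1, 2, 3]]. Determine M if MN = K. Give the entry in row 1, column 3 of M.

N is on the right of M, so right-multiply by N⁻¹: M = KN⁻¹.
det N = 5, so N⁻¹ = [[1, -32/5, 3/5], [-1, 37/5, -3/5], [0, -4/5, 1/5]].
M = KN⁻¹ = [[1, 2, 3]] · [[1, -32/5, 3/5], [-1, 37/5, -3/5], [0, -4/5, 1/5]] = [[-1, 6, 0]].

0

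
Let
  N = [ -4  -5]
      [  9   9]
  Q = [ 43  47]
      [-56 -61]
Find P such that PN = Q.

P = [[-4, 3], [5, -4]]

Since N sits to the right of P, P = QN⁻¹.
det N = 9; the adjugate gives N⁻¹ = [[1, 5/9], [-1, -4/9]].
P = QN⁻¹ = [[43, 47], [-56, -61]] · [[1, 5/9], [-1, -4/9]] = [[-4, 3], [5, -4]].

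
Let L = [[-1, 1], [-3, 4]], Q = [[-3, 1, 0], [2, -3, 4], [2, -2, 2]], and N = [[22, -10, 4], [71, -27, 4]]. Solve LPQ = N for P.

Isolating P: multiply by L⁻¹ from the left and Q⁻¹ from the right, so P = L⁻¹NQ⁻¹.
det L = -1, so L⁻¹ = [[-4, 1], [-3, 1]].
Q has determinant -2; Q⁻¹ = [[-1, 1, -2], [-2, 3, -6], [-1, 2, -7/2]].
L⁻¹N = [[-17, 13, -12], [5, 3, -8]].
P = (L⁻¹N)Q⁻¹ = [[3, -2, -2], [-3, -2, 0]].

P = [[3, -2, -2], [-3, -2, 0]]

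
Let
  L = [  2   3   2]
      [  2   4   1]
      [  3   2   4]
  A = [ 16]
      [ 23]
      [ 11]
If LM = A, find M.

Since L multiplies M on the left, M = L⁻¹A.
det L = -3; the adjugate gives L⁻¹ = [[-14/3, 8/3, 5/3], [5/3, -2/3, -2/3], [8/3, -5/3, -2/3]].
M = L⁻¹A = [[-14/3, 8/3, 5/3], [5/3, -2/3, -2/3], [8/3, -5/3, -2/3]] · [[16], [23], [11]] = [[5], [4], [-3]].

M = [[5], [4], [-3]]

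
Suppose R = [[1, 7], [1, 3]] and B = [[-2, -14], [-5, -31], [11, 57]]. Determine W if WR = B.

Right-multiplying both sides by R⁻¹ gives W = BR⁻¹.
R has determinant -4; R⁻¹ = [[-3/4, 7/4], [1/4, -1/4]].
W = BR⁻¹ = [[-2, -14], [-5, -31], [11, 57]] · [[-3/4, 7/4], [1/4, -1/4]] = [[-2, 0], [-4, -1], [6, 5]].

W = [[-2, 0], [-4, -1], [6, 5]]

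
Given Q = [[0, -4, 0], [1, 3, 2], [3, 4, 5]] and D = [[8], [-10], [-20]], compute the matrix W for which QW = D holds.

W = [[-4], [-2], [0]]

Left-multiplying both sides by Q⁻¹ gives W = Q⁻¹D.
Q has determinant -4; Q⁻¹ = [[-7/4, -5, 2], [-1/4, 0, 0], [5/4, 3, -1]].
W = Q⁻¹D = [[-7/4, -5, 2], [-1/4, 0, 0], [5/4, 3, -1]] · [[8], [-10], [-20]] = [[-4], [-2], [0]].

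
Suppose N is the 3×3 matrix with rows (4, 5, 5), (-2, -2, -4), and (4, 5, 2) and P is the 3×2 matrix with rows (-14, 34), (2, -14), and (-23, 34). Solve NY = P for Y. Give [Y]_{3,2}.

N is on the left of Y, so left-multiply by N⁻¹: Y = N⁻¹P.
N has determinant -6; N⁻¹ = [[-8/3, -5/2, 5/3], [2, 2, -1], [1/3, 0, -1/3]].
Y = N⁻¹P = [[-8/3, -5/2, 5/3], [2, 2, -1], [1/3, 0, -1/3]] · [[-14, 34], [2, -14], [-23, 34]] = [[-6, 1], [-1, 6], [3, 0]].

0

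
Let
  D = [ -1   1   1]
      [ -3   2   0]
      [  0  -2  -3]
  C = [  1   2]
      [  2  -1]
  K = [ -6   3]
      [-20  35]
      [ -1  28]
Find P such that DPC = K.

P = [[-4, 5], [-1, 0], [-3, 2]]

P = D⁻¹KC⁻¹ (apply D⁻¹ on the left and C⁻¹ on the right).
det D = 3; the adjugate gives D⁻¹ = [[-2, 1/3, -2/3], [-3, 1, -1], [2, -2/3, 1/3]].
det C = -5, so C⁻¹ = [[1/5, 2/5], [2/5, -1/5]].
D⁻¹K = [[6, -13], [-1, -2], [1, -8]].
P = (D⁻¹K)C⁻¹ = [[-4, 5], [-1, 0], [-3, 2]].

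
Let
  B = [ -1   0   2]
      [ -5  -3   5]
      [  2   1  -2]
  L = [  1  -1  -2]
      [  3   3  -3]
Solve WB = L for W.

Right-multiplying both sides by B⁻¹ gives W = LB⁻¹.
det B = 1; the adjugate gives B⁻¹ = [[1, 2, 6], [0, -2, -5], [1, 1, 3]].
W = LB⁻¹ = [[1, -1, -2], [3, 3, -3]] · [[1, 2, 6], [0, -2, -5], [1, 1, 3]] = [[-1, 2, 5], [0, -3, -6]].

W = [[-1, 2, 5], [0, -3, -6]]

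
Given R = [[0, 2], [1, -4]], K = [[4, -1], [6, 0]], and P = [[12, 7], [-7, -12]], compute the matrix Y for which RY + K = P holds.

RY = P − K = [[8, 8], [-13, -12]].
Left-multiplying both sides by R⁻¹ gives Y = R⁻¹(P − K).
det R = -2, so R⁻¹ = [[2, 1], [1/2, 0]].
Y = R⁻¹(P − K) = [[3, 4], [4, 4]].

Y = [[3, 4], [4, 4]]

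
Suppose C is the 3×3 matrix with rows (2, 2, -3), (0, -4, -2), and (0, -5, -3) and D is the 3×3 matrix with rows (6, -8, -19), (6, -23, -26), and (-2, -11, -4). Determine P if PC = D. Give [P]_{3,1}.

Since C sits to the right of P, P = DC⁻¹.
det C = 4; the adjugate gives C⁻¹ = [[1/2, 21/4, -4], [0, -3/2, 1], [0, 5/2, -2]].
P = DC⁻¹ = [[6, -8, -19], [6, -23, -26], [-2, -11, -4]] · [[1/2, 21/4, -4], [0, -3/2, 1], [0, 5/2, -2]] = [[3, -4, 6], [3, 1, 5], [-1, -4, 5]].

-1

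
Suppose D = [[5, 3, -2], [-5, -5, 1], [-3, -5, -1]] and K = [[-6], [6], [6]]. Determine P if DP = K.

Since D multiplies P on the left, P = D⁻¹K.
det D = 6, so D⁻¹ = [[5/3, 13/6, -7/6], [-4/3, -11/6, 5/6], [5/3, 8/3, -5/3]].
P = D⁻¹K = [[5/3, 13/6, -7/6], [-4/3, -11/6, 5/6], [5/3, 8/3, -5/3]] · [[-6], [6], [6]] = [[-4], [2], [-4]].

P = [[-4], [2], [-4]]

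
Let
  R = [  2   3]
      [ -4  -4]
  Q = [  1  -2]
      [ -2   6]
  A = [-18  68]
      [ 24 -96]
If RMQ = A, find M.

M = R⁻¹AQ⁻¹ (apply R⁻¹ on the left and Q⁻¹ on the right).
det R = 4, so R⁻¹ = [[-1, -3/4], [1, 1/2]].
Q has determinant 2; Q⁻¹ = [[3, 1], [1, 1/2]].
R⁻¹A = [[0, 4], [-6, 20]].
M = (R⁻¹A)Q⁻¹ = [[4, 2], [2, 4]].

M = [[4, 2], [2, 4]]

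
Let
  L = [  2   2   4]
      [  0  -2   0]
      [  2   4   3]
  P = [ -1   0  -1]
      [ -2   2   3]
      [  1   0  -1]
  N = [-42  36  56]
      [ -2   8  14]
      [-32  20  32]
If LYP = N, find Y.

Y = [[-3, 3, -3], [2, -2, -1], [1, 4, 1]]

Y = L⁻¹NP⁻¹ (apply L⁻¹ on the left and P⁻¹ on the right).
det L = 4; the adjugate gives L⁻¹ = [[-3/2, 5/2, 2], [0, -1/2, 0], [1, -1, -1]].
det P = 4; the adjugate gives P⁻¹ = [[-1/2, 0, 1/2], [1/4, 1/2, 5/4], [-1/2, 0, -1/2]].
L⁻¹N = [[-6, 6, 15], [1, -4, -7], [-8, 8, 10]].
Y = (L⁻¹N)P⁻¹ = [[-3, 3, -3], [2, -2, -1], [1, 4, 1]].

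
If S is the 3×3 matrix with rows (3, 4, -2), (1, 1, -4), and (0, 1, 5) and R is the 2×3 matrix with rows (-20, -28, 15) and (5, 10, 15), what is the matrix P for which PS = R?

Right-multiplying both sides by S⁻¹ gives P = RS⁻¹.
det S = 5; the adjugate gives S⁻¹ = [[9/5, -22/5, -14/5], [-1, 3, 2], [1/5, -3/5, -1/5]].
P = RS⁻¹ = [[-20, -28, 15], [5, 10, 15]] · [[9/5, -22/5, -14/5], [-1, 3, 2], [1/5, -3/5, -1/5]] = [[-5, -5, -3], [2, -1, 3]].

P = [[-5, -5, -3], [2, -1, 3]]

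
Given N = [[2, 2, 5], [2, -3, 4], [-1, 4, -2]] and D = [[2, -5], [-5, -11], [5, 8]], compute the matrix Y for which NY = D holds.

N is on the left of Y, so left-multiply by N⁻¹: Y = N⁻¹D.
N has determinant 5; N⁻¹ = [[-2, 24/5, 23/5], [0, 1/5, 2/5], [1, -2, -2]].
Y = N⁻¹D = [[-2, 24/5, 23/5], [0, 1/5, 2/5], [1, -2, -2]] · [[2, -5], [-5, -11], [5, 8]] = [[-5, -6], [1, 1], [2, 1]].

Y = [[-5, -6], [1, 1], [2, 1]]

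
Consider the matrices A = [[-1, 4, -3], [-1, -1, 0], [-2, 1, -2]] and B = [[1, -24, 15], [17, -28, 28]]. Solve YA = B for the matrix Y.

Y = [[-5, 4, 0], [-6, -1, -5]]

Right-multiplying both sides by A⁻¹ gives Y = BA⁻¹.
det A = -1; the adjugate gives A⁻¹ = [[-2, -5, 3], [2, 4, -3], [3, 7, -5]].
Y = BA⁻¹ = [[1, -24, 15], [17, -28, 28]] · [[-2, -5, 3], [2, 4, -3], [3, 7, -5]] = [[-5, 4, 0], [-6, -1, -5]].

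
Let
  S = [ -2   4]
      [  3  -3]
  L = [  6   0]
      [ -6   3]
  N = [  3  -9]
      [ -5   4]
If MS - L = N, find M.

M = [[0, 3], [-2, -5]]

MS = N + L = [[9, -9], [-11, 7]].
Since S sits to the right of M, M = (N + L)S⁻¹.
det S = -6; the adjugate gives S⁻¹ = [[1/2, 2/3], [1/2, 1/3]].
M = (N + L)S⁻¹ = [[0, 3], [-2, -5]].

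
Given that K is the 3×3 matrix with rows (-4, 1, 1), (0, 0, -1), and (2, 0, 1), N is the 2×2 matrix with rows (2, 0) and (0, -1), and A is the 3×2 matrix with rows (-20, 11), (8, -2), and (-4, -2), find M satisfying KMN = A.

M = [[1, 2], [-2, -1], [-4, -2]]

Isolating M: multiply by K⁻¹ from the left and N⁻¹ from the right, so M = K⁻¹AN⁻¹.
K has determinant -2; K⁻¹ = [[0, 1/2, 1/2], [1, 3, 2], [0, -1, 0]].
N has determinant -2; N⁻¹ = [[1/2, 0], [0, -1]].
K⁻¹A = [[2, -2], [-4, 1], [-8, 2]].
M = (K⁻¹A)N⁻¹ = [[1, 2], [-2, -1], [-4, -2]].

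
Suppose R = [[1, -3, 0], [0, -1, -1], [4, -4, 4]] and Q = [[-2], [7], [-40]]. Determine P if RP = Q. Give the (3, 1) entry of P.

Left-multiplying both sides by R⁻¹ gives P = R⁻¹Q.
det R = 4, so R⁻¹ = [[-2, 3, 3/4], [-1, 1, 1/4], [1, -2, -1/4]].
P = R⁻¹Q = [[-2, 3, 3/4], [-1, 1, 1/4], [1, -2, -1/4]] · [[-2], [7], [-40]] = [[-5], [-1], [-6]].

-6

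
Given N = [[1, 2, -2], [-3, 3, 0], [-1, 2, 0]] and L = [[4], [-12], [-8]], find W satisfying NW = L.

Since N multiplies W on the left, W = N⁻¹L.
N has determinant 6; N⁻¹ = [[0, -2/3, 1], [0, -1/3, 1], [-1/2, -2/3, 3/2]].
W = N⁻¹L = [[0, -2/3, 1], [0, -1/3, 1], [-1/2, -2/3, 3/2]] · [[4], [-12], [-8]] = [[0], [-4], [-6]].

W = [[0], [-4], [-6]]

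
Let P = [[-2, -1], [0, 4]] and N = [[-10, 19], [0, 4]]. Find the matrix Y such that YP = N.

Y = [[5, 6], [0, 1]]

P is on the right of Y, so right-multiply by P⁻¹: Y = NP⁻¹.
P has determinant -8; P⁻¹ = [[-1/2, -1/8], [0, 1/4]].
Y = NP⁻¹ = [[-10, 19], [0, 4]] · [[-1/2, -1/8], [0, 1/4]] = [[5, 6], [0, 1]].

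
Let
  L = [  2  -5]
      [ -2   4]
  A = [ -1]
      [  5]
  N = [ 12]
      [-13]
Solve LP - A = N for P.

P = [[-2], [-3]]

LP = N + A = [[11], [-8]].
L is on the left of P, so left-multiply by L⁻¹: P = L⁻¹(N + A).
L has determinant -2; L⁻¹ = [[-2, -5/2], [-1, -1]].
P = L⁻¹(N + A) = [[-2], [-3]].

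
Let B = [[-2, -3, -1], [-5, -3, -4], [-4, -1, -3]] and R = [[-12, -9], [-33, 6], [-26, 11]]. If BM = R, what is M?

B is on the left of M, so left-multiply by B⁻¹: M = B⁻¹R.
B has determinant -6; B⁻¹ = [[-5/6, 4/3, -3/2], [-1/6, -1/3, 1/2], [7/6, -5/3, 3/2]].
M = B⁻¹R = [[-5/6, 4/3, -3/2], [-1/6, -1/3, 1/2], [7/6, -5/3, 3/2]] · [[-12, -9], [-33, 6], [-26, 11]] = [[5, -1], [0, 5], [2, -4]].

M = [[5, -1], [0, 5], [2, -4]]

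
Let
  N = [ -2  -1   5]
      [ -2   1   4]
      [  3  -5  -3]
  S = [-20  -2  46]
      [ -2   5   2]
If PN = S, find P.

P = [[6, 4, 0], [-2, 3, 0]]

Right-multiplying both sides by N⁻¹ gives P = SN⁻¹.
N has determinant -5; N⁻¹ = [[-17/5, 28/5, 9/5], [-6/5, 9/5, 2/5], [-7/5, 13/5, 4/5]].
P = SN⁻¹ = [[-20, -2, 46], [-2, 5, 2]] · [[-17/5, 28/5, 9/5], [-6/5, 9/5, 2/5], [-7/5, 13/5, 4/5]] = [[6, 4, 0], [-2, 3, 0]].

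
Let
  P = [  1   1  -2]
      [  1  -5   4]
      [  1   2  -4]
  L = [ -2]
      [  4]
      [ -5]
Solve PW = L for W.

Since P multiplies W on the left, W = P⁻¹L.
det P = 6; the adjugate gives P⁻¹ = [[2, 0, -1], [4/3, -1/3, -1], [7/6, -1/6, -1]].
W = P⁻¹L = [[2, 0, -1], [4/3, -1/3, -1], [7/6, -1/6, -1]] · [[-2], [4], [-5]] = [[1], [1], [2]].

W = [[1], [1], [2]]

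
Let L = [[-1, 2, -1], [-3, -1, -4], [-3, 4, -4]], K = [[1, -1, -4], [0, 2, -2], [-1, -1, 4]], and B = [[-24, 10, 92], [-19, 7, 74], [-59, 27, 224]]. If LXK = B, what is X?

X = [[3, 2, -2], [-5, 1, 3], [2, -2, -1]]

Isolating X: multiply by L⁻¹ from the left and K⁻¹ from the right, so X = L⁻¹BK⁻¹.
L has determinant -5; L⁻¹ = [[-4, -4/5, 9/5], [0, -1/5, 1/5], [3, 2/5, -7/5]].
det K = -4; the adjugate gives K⁻¹ = [[-3/2, -2, -5/2], [-1/2, 0, -1/2], [-1/2, -1/2, -1/2]].
L⁻¹B = [[5, 3, -24], [-8, 4, 30], [3, -5, -8]].
X = (L⁻¹B)K⁻¹ = [[3, 2, -2], [-5, 1, 3], [2, -2, -1]].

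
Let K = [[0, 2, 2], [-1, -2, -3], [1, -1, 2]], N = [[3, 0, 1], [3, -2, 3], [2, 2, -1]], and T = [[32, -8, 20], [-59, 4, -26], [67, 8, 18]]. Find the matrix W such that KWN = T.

W = [[5, -4, -2], [-1, -1, -3], [1, 5, 5]]

W = K⁻¹TN⁻¹ (apply K⁻¹ on the left and N⁻¹ on the right).
K has determinant 4; K⁻¹ = [[-7/4, -3/2, -1/2], [-1/4, -1/2, -1/2], [3/4, 1/2, 1/2]].
N has determinant -2; N⁻¹ = [[2, -1, -1], [-9/2, 5/2, 3], [-5, 3, 3]].
K⁻¹T = [[-1, 4, -5], [-12, -4, -1], [28, 0, 11]].
W = (K⁻¹T)N⁻¹ = [[5, -4, -2], [-1, -1, -3], [1, 5, 5]].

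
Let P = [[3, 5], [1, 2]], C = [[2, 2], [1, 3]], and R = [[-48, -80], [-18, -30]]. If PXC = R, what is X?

Left-multiply by P⁻¹ and right-multiply by C⁻¹: X = P⁻¹RC⁻¹.
det P = 1, so P⁻¹ = [[2, -5], [-1, 3]].
det C = 4; the adjugate gives C⁻¹ = [[3/4, -1/2], [-1/4, 1/2]].
P⁻¹R = [[-6, -10], [-6, -10]].
X = (P⁻¹R)C⁻¹ = [[-2, -2], [-2, -2]].

X = [[-2, -2], [-2, -2]]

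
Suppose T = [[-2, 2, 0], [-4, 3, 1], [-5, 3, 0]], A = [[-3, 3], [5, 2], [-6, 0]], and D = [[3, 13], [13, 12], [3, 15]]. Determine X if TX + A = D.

TX = D − A = [[6, 10], [8, 10], [9, 15]].
Left-multiplying both sides by T⁻¹ gives X = T⁻¹(D − A).
det T = -4, so T⁻¹ = [[3/4, 0, -1/2], [5/4, 0, -1/2], [-3/4, 1, -1/2]].
X = T⁻¹(D − A) = [[0, 0], [3, 5], [-1, -5]].

X = [[0, 0], [3, 5], [-1, -5]]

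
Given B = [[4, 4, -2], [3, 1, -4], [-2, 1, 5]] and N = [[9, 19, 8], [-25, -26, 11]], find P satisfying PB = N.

P = [[6, -5, 0], [-6, -1, -1]]

B is on the right of P, so right-multiply by B⁻¹: P = NB⁻¹.
det B = -2; the adjugate gives B⁻¹ = [[-9/2, 11, 7], [7/2, -8, -5], [-5/2, 6, 4]].
P = NB⁻¹ = [[9, 19, 8], [-25, -26, 11]] · [[-9/2, 11, 7], [7/2, -8, -5], [-5/2, 6, 4]] = [[6, -5, 0], [-6, -1, -1]].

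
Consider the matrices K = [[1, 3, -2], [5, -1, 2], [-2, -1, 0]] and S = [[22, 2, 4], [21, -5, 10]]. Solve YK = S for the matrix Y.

Right-multiplying both sides by K⁻¹ gives Y = SK⁻¹.
det K = 4; the adjugate gives K⁻¹ = [[1/2, 1/2, 1], [-1, -1, -3], [-7/4, -5/4, -4]].
Y = SK⁻¹ = [[22, 2, 4], [21, -5, 10]] · [[1/2, 1/2, 1], [-1, -1, -3], [-7/4, -5/4, -4]] = [[2, 4, 0], [-2, 3, -4]].

Y = [[2, 4, 0], [-2, 3, -4]]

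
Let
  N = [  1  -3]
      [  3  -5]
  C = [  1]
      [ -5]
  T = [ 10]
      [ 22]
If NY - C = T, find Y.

NY = T + C = [[11], [17]].
Left-multiplying both sides by N⁻¹ gives Y = N⁻¹(T + C).
det N = 4, so N⁻¹ = [[-5/4, 3/4], [-3/4, 1/4]].
Y = N⁻¹(T + C) = [[-1], [-4]].

Y = [[-1], [-4]]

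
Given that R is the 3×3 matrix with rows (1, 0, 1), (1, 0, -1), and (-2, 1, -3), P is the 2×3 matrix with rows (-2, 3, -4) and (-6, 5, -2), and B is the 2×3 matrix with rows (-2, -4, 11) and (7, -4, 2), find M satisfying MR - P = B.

M = [[-1, -5, -1], [3, 0, 1]]

MR = B + P = [[-4, -1, 7], [1, 1, 0]].
R is on the right of M, so right-multiply by R⁻¹: M = (B + P)R⁻¹.
det R = 2, so R⁻¹ = [[1/2, 1/2, 0], [5/2, -1/2, 1], [1/2, -1/2, 0]].
M = (B + P)R⁻¹ = [[-1, -5, -1], [3, 0, 1]].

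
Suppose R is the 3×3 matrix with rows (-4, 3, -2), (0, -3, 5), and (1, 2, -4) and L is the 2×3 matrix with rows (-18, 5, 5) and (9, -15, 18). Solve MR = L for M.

Since R sits to the right of M, M = LR⁻¹.
R has determinant 1; R⁻¹ = [[2, 8, 9], [5, 18, 20], [3, 11, 12]].
M = LR⁻¹ = [[-18, 5, 5], [9, -15, 18]] · [[2, 8, 9], [5, 18, 20], [3, 11, 12]] = [[4, 1, -2], [-3, 0, -3]].

M = [[4, 1, -2], [-3, 0, -3]]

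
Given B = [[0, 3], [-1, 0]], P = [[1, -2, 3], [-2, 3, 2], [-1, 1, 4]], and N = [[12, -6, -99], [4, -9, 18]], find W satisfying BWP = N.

W = [[-4, 1, -2], [-5, -3, -3]]

Isolating W: multiply by B⁻¹ from the left and P⁻¹ from the right, so W = B⁻¹NP⁻¹.
B has determinant 3; B⁻¹ = [[0, -1], [1/3, 0]].
det P = 1; the adjugate gives P⁻¹ = [[10, 11, -13], [6, 7, -8], [1, 1, -1]].
B⁻¹N = [[-4, 9, -18], [4, -2, -33]].
W = (B⁻¹N)P⁻¹ = [[-4, 1, -2], [-5, -3, -3]].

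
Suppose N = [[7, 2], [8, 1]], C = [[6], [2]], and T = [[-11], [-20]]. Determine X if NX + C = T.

X = [[-3], [2]]

NX = T − C = [[-17], [-22]].
N is on the left of X, so left-multiply by N⁻¹: X = N⁻¹(T − C).
det N = -9; the adjugate gives N⁻¹ = [[-1/9, 2/9], [8/9, -7/9]].
X = N⁻¹(T − C) = [[-3], [2]].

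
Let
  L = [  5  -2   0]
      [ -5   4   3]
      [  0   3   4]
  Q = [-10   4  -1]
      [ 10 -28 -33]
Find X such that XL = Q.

Since L sits to the right of X, X = QL⁻¹.
L has determinant -5; L⁻¹ = [[-7/5, -8/5, 6/5], [-4, -4, 3], [3, 3, -2]].
X = QL⁻¹ = [[-10, 4, -1], [10, -28, -33]] · [[-7/5, -8/5, 6/5], [-4, -4, 3], [3, 3, -2]] = [[-5, -3, 2], [-1, -3, -6]].

X = [[-5, -3, 2], [-1, -3, -6]]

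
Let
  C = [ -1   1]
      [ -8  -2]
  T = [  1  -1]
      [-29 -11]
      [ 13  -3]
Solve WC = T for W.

C is on the right of W, so right-multiply by C⁻¹: W = TC⁻¹.
det C = 10; the adjugate gives C⁻¹ = [[-1/5, -1/10], [4/5, -1/10]].
W = TC⁻¹ = [[1, -1], [-29, -11], [13, -3]] · [[-1/5, -1/10], [4/5, -1/10]] = [[-1, 0], [-3, 4], [-5, -1]].

W = [[-1, 0], [-3, 4], [-5, -1]]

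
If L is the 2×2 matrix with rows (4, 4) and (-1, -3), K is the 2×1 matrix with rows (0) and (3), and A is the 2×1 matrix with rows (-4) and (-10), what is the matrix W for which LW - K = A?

W = [[-5], [4]]

LW = A + K = [[-4], [-7]].
Since L multiplies W on the left, W = L⁻¹(A + K).
det L = -8, so L⁻¹ = [[3/8, 1/2], [-1/8, -1/2]].
W = L⁻¹(A + K) = [[-5], [4]].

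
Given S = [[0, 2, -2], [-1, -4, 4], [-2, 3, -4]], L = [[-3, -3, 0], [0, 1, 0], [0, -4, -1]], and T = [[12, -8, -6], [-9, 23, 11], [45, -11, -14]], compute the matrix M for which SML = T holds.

M = [[5, 4, -1], [-3, 0, 0], [-1, -2, -3]]

M = S⁻¹TL⁻¹ (apply S⁻¹ on the left and L⁻¹ on the right).
det S = -2; the adjugate gives S⁻¹ = [[-2, -1, 0], [6, 2, -1], [11/2, 2, -1]].
det L = 3; the adjugate gives L⁻¹ = [[-1/3, -1, 0], [0, 1, 0], [0, -4, -1]].
S⁻¹T = [[-15, -7, 1], [9, 9, 0], [3, 13, 3]].
M = (S⁻¹T)L⁻¹ = [[5, 4, -1], [-3, 0, 0], [-1, -2, -3]].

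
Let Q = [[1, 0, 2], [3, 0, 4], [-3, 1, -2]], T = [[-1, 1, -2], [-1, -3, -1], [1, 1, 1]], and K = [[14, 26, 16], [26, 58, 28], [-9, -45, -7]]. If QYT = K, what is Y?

Isolating Y: multiply by Q⁻¹ from the left and T⁻¹ from the right, so Y = Q⁻¹KT⁻¹.
Q has determinant 2; Q⁻¹ = [[-2, 1, 0], [-3, 2, 1], [3/2, -1/2, 0]].
det T = -2, so T⁻¹ = [[1, 3/2, 7/2], [0, -1/2, -1/2], [-1, -1, -2]].
Q⁻¹K = [[-2, 6, -4], [1, -7, 1], [8, 10, 10]].
Y = (Q⁻¹K)T⁻¹ = [[2, -2, -2], [0, 4, 5], [-2, -3, 3]].

Y = [[2, -2, -2], [0, 4, 5], [-2, -3, 3]]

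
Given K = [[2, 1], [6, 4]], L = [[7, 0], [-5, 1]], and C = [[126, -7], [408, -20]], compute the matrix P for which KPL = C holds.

P = [[4, -4], [5, 1]]

Isolating P: multiply by K⁻¹ from the left and L⁻¹ from the right, so P = K⁻¹CL⁻¹.
det K = 2, so K⁻¹ = [[2, -1/2], [-3, 1]].
det L = 7, so L⁻¹ = [[1/7, 0], [5/7, 1]].
K⁻¹C = [[48, -4], [30, 1]].
P = (K⁻¹C)L⁻¹ = [[4, -4], [5, 1]].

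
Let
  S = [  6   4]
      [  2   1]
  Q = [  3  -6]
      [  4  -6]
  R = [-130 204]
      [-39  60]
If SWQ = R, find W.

W = [[1, -4], [-3, -1]]

W = S⁻¹RQ⁻¹ (apply S⁻¹ on the left and Q⁻¹ on the right).
det S = -2, so S⁻¹ = [[-1/2, 2], [1, -3]].
det Q = 6; the adjugate gives Q⁻¹ = [[-1, 1], [-2/3, 1/2]].
S⁻¹R = [[-13, 18], [-13, 24]].
W = (S⁻¹R)Q⁻¹ = [[1, -4], [-3, -1]].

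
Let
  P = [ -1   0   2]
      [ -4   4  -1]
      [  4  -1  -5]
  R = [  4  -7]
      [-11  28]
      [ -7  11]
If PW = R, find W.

W = [[2, -1], [0, 5], [3, -4]]

P is on the left of W, so left-multiply by P⁻¹: W = P⁻¹R.
P has determinant -3; P⁻¹ = [[7, 2/3, 8/3], [8, 1, 3], [4, 1/3, 4/3]].
W = P⁻¹R = [[7, 2/3, 8/3], [8, 1, 3], [4, 1/3, 4/3]] · [[4, -7], [-11, 28], [-7, 11]] = [[2, -1], [0, 5], [3, -4]].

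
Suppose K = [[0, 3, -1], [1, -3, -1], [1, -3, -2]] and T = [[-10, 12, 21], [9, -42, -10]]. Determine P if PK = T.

K is on the right of P, so right-multiply by K⁻¹: P = TK⁻¹.
det K = 3; the adjugate gives K⁻¹ = [[1, 3, -2], [1/3, 1/3, -1/3], [0, 1, -1]].
P = TK⁻¹ = [[-10, 12, 21], [9, -42, -10]] · [[1, 3, -2], [1/3, 1/3, -1/3], [0, 1, -1]] = [[-6, -5, -5], [-5, 3, 6]].

P = [[-6, -5, -5], [-5, 3, 6]]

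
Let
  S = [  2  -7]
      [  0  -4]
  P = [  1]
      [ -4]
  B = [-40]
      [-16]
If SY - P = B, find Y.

Y = [[-2], [5]]

SY = B + P = [[-39], [-20]].
Left-multiplying both sides by S⁻¹ gives Y = S⁻¹(B + P).
S has determinant -8; S⁻¹ = [[1/2, -7/8], [0, -1/4]].
Y = S⁻¹(B + P) = [[-2], [5]].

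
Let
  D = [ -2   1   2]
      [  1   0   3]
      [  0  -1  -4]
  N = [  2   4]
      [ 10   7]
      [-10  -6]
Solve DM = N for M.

Since D multiplies M on the left, M = D⁻¹N.
D has determinant -4; D⁻¹ = [[-3/4, -1/2, -3/4], [-1, -2, -2], [1/4, 1/2, 1/4]].
M = D⁻¹N = [[-3/4, -1/2, -3/4], [-1, -2, -2], [1/4, 1/2, 1/4]] · [[2, 4], [10, 7], [-10, -6]] = [[1, -2], [-2, -6], [3, 3]].

M = [[1, -2], [-2, -6], [3, 3]]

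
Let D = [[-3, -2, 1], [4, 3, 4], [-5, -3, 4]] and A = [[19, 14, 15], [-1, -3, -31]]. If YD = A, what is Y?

D is on the right of Y, so right-multiply by D⁻¹: Y = AD⁻¹.
det D = 3, so D⁻¹ = [[8, 5/3, -11/3], [-12, -7/3, 16/3], [1, 1/3, -1/3]].
Y = AD⁻¹ = [[19, 14, 15], [-1, -3, -31]] · [[8, 5/3, -11/3], [-12, -7/3, 16/3], [1, 1/3, -1/3]] = [[-1, 4, 0], [-3, -5, -2]].

Y = [[-1, 4, 0], [-3, -5, -2]]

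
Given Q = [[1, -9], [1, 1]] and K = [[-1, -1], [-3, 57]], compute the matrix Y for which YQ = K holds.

Q is on the right of Y, so right-multiply by Q⁻¹: Y = KQ⁻¹.
det Q = 10; the adjugate gives Q⁻¹ = [[1/10, 9/10], [-1/10, 1/10]].
Y = KQ⁻¹ = [[-1, -1], [-3, 57]] · [[1/10, 9/10], [-1/10, 1/10]] = [[0, -1], [-6, 3]].

Y = [[0, -1], [-6, 3]]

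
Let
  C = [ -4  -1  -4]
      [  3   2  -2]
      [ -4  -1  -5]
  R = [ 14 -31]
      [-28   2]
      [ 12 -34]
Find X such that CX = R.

X = [[-4, 6], [-6, -5], [2, 3]]

Since C multiplies X on the left, X = C⁻¹R.
C has determinant 5; C⁻¹ = [[-12/5, -1/5, 2], [23/5, 4/5, -4], [1, 0, -1]].
X = C⁻¹R = [[-12/5, -1/5, 2], [23/5, 4/5, -4], [1, 0, -1]] · [[14, -31], [-28, 2], [12, -34]] = [[-4, 6], [-6, -5], [2, 3]].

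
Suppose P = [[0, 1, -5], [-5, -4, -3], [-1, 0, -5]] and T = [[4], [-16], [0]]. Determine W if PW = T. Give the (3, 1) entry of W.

Left-multiplying both sides by P⁻¹ gives W = P⁻¹T.
det P = -2, so P⁻¹ = [[-10, -5/2, 23/2], [11, 5/2, -25/2], [2, 1/2, -5/2]].
W = P⁻¹T = [[-10, -5/2, 23/2], [11, 5/2, -25/2], [2, 1/2, -5/2]] · [[4], [-16], [0]] = [[0], [4], [0]].

0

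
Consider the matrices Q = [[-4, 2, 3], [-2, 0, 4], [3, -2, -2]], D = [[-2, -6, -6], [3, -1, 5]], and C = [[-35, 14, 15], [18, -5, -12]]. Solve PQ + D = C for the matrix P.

PQ = C − D = [[-33, 20, 21], [15, -4, -17]].
Q is on the right of P, so right-multiply by Q⁻¹: P = (C − D)Q⁻¹.
det Q = -4; the adjugate gives Q⁻¹ = [[-2, 1/2, -2], [-2, 1/4, -5/2], [-1, 1/2, -1]].
P = (C − D)Q⁻¹ = [[5, -1, -5], [-5, -2, -3]].

P = [[5, -1, -5], [-5, -2, -3]]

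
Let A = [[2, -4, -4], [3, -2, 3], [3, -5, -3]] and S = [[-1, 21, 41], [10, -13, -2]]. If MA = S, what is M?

M = [[-2, 6, -5], [-1, 1, 3]]

Right-multiplying both sides by A⁻¹ gives M = SA⁻¹.
det A = 6; the adjugate gives A⁻¹ = [[7/2, 4/3, -10/3], [3, 1, -3], [-3/2, -1/3, 4/3]].
M = SA⁻¹ = [[-1, 21, 41], [10, -13, -2]] · [[7/2, 4/3, -10/3], [3, 1, -3], [-3/2, -1/3, 4/3]] = [[-2, 6, -5], [-1, 1, 3]].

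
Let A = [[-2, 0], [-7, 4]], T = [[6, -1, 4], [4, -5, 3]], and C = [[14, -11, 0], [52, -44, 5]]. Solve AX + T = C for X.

AX = C − T = [[8, -10, -4], [48, -39, 2]].
Since A multiplies X on the left, X = A⁻¹(C − T).
det A = -8, so A⁻¹ = [[-1/2, 0], [-7/8, 1/4]].
X = A⁻¹(C − T) = [[-4, 5, 2], [5, -1, 4]].

X = [[-4, 5, 2], [5, -1, 4]]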